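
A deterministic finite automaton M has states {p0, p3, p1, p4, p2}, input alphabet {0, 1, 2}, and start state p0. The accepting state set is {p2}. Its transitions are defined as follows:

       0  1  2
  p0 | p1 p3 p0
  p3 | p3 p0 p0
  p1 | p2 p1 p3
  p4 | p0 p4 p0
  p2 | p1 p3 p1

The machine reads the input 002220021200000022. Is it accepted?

No

Trace: p0 -0-> p1 -0-> p2 -2-> p1 -2-> p3 -2-> p0 -0-> p1 -0-> p2 -2-> p1 -1-> p1 -2-> p3 -0-> p3 -0-> p3 -0-> p3 -0-> p3 -0-> p3 -0-> p3 -2-> p0 -2-> p0
End state p0 is not accepting.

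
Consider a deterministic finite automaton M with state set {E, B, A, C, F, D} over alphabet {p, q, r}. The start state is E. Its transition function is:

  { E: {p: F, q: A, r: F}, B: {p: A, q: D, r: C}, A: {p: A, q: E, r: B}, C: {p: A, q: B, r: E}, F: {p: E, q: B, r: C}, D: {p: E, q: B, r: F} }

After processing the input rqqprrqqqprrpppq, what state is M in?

start at E
read 'r': E → F
read 'q': F → B
read 'q': B → D
read 'p': D → E
read 'r': E → F
read 'r': F → C
read 'q': C → B
read 'q': B → D
read 'q': D → B
read 'p': B → A
read 'r': A → B
read 'r': B → C
read 'p': C → A
read 'p': A → A
read 'p': A → A
read 'q': A → E

E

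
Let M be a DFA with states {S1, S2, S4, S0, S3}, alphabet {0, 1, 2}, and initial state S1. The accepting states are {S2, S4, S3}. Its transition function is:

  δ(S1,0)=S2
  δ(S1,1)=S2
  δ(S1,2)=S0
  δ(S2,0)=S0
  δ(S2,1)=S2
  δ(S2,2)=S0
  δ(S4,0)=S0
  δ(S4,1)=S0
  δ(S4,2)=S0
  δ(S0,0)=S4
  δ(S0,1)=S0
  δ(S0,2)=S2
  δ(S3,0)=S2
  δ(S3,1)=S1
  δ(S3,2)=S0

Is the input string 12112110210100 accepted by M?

start at S1
read '1': S1 → S2
read '2': S2 → S0
read '1': S0 → S0
read '1': S0 → S0
read '2': S0 → S2
read '1': S2 → S2
read '1': S2 → S2
read '0': S2 → S0
read '2': S0 → S2
read '1': S2 → S2
read '0': S2 → S0
read '1': S0 → S0
read '0': S0 → S4
read '0': S4 → S0
End state S0 is not accepting.

No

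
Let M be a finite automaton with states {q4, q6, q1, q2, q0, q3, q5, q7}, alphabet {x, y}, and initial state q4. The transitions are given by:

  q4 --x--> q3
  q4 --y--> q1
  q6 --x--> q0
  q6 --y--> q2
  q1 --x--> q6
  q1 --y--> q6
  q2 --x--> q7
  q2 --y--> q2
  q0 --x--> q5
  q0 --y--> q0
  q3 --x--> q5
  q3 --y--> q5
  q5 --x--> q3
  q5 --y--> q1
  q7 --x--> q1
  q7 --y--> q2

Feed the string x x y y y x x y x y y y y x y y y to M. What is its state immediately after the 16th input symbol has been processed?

Trace: q4 -x-> q3 -x-> q5 -y-> q1 -y-> q6 -y-> q2 -x-> q7 -x-> q1 -y-> q6 -x-> q0 -y-> q0 -y-> q0 -y-> q0 -y-> q0 -x-> q5 -y-> q1 -y-> q6
After 16 symbols: q6.

q6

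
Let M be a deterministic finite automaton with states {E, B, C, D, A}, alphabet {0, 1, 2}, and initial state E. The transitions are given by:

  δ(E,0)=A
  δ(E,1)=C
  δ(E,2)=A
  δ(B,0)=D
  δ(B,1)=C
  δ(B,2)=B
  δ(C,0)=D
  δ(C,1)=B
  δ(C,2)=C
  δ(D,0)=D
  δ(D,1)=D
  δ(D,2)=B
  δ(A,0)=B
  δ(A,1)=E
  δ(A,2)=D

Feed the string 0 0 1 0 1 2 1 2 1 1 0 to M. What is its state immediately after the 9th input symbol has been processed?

B

E → A → B → C → D → D → B → C → C → B
After 9 symbols: B.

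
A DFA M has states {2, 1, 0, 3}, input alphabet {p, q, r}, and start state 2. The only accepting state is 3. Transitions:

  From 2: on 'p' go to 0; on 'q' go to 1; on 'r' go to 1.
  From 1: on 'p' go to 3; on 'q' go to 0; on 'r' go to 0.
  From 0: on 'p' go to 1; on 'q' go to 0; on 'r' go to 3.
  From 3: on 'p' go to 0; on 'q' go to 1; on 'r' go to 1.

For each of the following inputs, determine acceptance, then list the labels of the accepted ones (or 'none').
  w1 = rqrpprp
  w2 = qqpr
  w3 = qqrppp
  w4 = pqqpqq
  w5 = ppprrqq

w1: Trace: 2 -r-> 1 -q-> 0 -r-> 3 -p-> 0 -p-> 1 -r-> 0 -p-> 1  → end 1, rejected
w2: Trace: 2 -q-> 1 -q-> 0 -p-> 1 -r-> 0  → end 0, rejected
w3: Trace: 2 -q-> 1 -q-> 0 -r-> 3 -p-> 0 -p-> 1 -p-> 3  → end 3, accepted
w4: Trace: 2 -p-> 0 -q-> 0 -q-> 0 -p-> 1 -q-> 0 -q-> 0  → end 0, rejected
w5: Trace: 2 -p-> 0 -p-> 1 -p-> 3 -r-> 1 -r-> 0 -q-> 0 -q-> 0  → end 0, rejected

w3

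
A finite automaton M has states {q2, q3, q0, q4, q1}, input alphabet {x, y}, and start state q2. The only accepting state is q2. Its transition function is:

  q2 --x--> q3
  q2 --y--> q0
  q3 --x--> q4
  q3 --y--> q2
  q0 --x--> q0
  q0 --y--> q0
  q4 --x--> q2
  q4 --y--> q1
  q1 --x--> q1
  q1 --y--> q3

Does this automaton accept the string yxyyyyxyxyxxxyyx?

q2 → q0 → q0 → q0 → q0 → q0 → q0 → q0 → q0 → q0 → q0 → q0 → q0 → q0 → q0 → q0 → q0
End state q0 is not accepting.

No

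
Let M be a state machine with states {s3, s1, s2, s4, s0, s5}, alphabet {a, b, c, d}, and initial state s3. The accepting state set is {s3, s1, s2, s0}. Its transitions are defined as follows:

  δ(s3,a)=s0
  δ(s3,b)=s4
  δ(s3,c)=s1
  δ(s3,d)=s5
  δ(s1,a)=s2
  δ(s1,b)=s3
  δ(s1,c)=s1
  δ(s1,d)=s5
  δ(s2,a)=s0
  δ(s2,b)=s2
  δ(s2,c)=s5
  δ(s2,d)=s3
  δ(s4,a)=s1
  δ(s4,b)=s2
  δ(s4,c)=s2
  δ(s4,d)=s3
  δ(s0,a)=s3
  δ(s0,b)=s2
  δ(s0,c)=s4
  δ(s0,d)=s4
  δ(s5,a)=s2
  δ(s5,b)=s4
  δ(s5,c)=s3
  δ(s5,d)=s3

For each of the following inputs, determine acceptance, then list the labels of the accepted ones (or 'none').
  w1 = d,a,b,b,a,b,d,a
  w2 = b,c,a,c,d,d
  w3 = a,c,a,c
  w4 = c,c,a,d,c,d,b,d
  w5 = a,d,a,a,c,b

w1: s3 → s5 → s2 → s2 → s2 → s0 → s2 → s3 → s0  → end s0, accepted
w2: s3 → s4 → s2 → s0 → s4 → s3 → s5  → end s5, rejected
w3: s3 → s0 → s4 → s1 → s1  → end s1, accepted
w4: s3 → s1 → s1 → s2 → s3 → s1 → s5 → s4 → s3  → end s3, accepted
w5: s3 → s0 → s4 → s1 → s2 → s5 → s4  → end s4, rejected

w1, w3, w4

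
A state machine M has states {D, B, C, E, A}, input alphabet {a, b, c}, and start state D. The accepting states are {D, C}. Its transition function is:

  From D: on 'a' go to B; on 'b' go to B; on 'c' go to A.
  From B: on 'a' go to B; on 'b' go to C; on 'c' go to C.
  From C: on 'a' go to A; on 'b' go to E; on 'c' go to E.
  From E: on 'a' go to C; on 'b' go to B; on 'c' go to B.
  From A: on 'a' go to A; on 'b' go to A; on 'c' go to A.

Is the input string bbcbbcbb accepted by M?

Yes

Trace: D -b-> B -b-> C -c-> E -b-> B -b-> C -c-> E -b-> B -b-> C
End state C is accepting.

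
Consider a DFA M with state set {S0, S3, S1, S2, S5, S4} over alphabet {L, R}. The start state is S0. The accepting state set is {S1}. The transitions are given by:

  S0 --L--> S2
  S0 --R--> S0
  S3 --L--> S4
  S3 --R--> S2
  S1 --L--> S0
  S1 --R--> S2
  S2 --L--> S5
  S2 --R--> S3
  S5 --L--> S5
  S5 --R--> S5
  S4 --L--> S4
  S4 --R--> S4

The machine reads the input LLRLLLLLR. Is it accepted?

No

S0 → S2 → S5 → S5 → S5 → S5 → S5 → S5 → S5 → S5
End state S5 is not accepting.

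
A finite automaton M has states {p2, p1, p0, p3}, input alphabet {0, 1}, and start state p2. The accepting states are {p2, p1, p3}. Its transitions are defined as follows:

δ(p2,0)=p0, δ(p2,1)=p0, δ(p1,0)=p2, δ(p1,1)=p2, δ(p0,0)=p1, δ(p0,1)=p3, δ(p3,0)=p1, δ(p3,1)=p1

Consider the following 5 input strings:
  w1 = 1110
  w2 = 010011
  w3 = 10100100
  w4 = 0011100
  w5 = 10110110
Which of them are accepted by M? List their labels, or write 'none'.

w1, w2, w3, w4, w5

w1: Trace: p2 -1-> p0 -1-> p3 -1-> p1 -0-> p2  → end p2, accepted
w2: Trace: p2 -0-> p0 -1-> p3 -0-> p1 -0-> p2 -1-> p0 -1-> p3  → end p3, accepted
w3: Trace: p2 -1-> p0 -0-> p1 -1-> p2 -0-> p0 -0-> p1 -1-> p2 -0-> p0 -0-> p1  → end p1, accepted
w4: Trace: p2 -0-> p0 -0-> p1 -1-> p2 -1-> p0 -1-> p3 -0-> p1 -0-> p2  → end p2, accepted
w5: Trace: p2 -1-> p0 -0-> p1 -1-> p2 -1-> p0 -0-> p1 -1-> p2 -1-> p0 -0-> p1  → end p1, accepted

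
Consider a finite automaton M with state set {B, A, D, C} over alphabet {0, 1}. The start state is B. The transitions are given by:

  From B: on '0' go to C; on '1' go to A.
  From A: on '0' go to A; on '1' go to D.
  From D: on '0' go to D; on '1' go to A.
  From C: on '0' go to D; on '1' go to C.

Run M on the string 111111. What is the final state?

D

start at B
read '1': B → A
read '1': A → D
read '1': D → A
read '1': A → D
read '1': D → A
read '1': A → D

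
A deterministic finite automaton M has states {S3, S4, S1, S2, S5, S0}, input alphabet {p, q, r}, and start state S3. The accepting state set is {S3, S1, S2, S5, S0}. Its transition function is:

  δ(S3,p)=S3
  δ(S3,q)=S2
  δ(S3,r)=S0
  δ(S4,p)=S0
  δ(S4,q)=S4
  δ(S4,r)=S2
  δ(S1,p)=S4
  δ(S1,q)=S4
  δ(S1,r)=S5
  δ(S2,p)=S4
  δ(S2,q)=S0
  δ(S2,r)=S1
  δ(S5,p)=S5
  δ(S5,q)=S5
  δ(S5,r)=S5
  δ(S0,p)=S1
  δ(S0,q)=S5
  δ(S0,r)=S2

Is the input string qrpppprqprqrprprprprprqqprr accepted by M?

Yes

S3 → S2 → S1 → S4 → S0 → S1 → S4 → S2 → S0 → S1 → S5 → S5 → S5 → S5 → S5 → S5 → S5 → S5 → S5 → S5 → S5 → S5 → S5 → S5 → S5 → S5 → S5 → S5
End state S5 is accepting.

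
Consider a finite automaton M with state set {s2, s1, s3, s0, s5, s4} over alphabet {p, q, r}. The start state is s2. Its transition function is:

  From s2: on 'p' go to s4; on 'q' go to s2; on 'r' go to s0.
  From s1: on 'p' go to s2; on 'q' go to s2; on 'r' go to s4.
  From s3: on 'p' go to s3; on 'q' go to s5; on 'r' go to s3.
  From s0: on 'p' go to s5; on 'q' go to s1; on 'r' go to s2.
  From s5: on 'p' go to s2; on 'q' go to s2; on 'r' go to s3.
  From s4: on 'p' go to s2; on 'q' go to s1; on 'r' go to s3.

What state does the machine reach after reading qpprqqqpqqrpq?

start at s2
read 'q': s2 → s2
read 'p': s2 → s4
read 'p': s4 → s2
read 'r': s2 → s0
read 'q': s0 → s1
read 'q': s1 → s2
read 'q': s2 → s2
read 'p': s2 → s4
read 'q': s4 → s1
read 'q': s1 → s2
read 'r': s2 → s0
read 'p': s0 → s5
read 'q': s5 → s2

s2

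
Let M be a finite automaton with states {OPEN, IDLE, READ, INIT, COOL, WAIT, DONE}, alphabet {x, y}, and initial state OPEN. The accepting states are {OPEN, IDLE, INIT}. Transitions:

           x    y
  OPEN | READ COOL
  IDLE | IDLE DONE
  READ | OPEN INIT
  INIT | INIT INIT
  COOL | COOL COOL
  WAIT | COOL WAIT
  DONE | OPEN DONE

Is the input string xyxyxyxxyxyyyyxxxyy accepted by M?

Yes

start at OPEN
read 'x': OPEN → READ
read 'y': READ → INIT
read 'x': INIT → INIT
read 'y': INIT → INIT
read 'x': INIT → INIT
read 'y': INIT → INIT
read 'x': INIT → INIT
read 'x': INIT → INIT
read 'y': INIT → INIT
read 'x': INIT → INIT
read 'y': INIT → INIT
read 'y': INIT → INIT
read 'y': INIT → INIT
read 'y': INIT → INIT
read 'x': INIT → INIT
read 'x': INIT → INIT
read 'x': INIT → INIT
read 'y': INIT → INIT
read 'y': INIT → INIT
End state INIT is accepting.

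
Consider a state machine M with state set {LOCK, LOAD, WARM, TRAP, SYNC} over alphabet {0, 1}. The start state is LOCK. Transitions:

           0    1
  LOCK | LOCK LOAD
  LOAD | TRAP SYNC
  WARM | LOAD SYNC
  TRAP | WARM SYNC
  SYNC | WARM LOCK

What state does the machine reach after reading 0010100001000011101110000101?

SYNC

LOCK → LOCK → LOCK → LOAD → TRAP → SYNC → WARM → LOAD → TRAP → WARM → SYNC → WARM → LOAD → TRAP → WARM → SYNC → LOCK → LOAD → TRAP → SYNC → LOCK → LOAD → TRAP → WARM → LOAD → TRAP → SYNC → WARM → SYNC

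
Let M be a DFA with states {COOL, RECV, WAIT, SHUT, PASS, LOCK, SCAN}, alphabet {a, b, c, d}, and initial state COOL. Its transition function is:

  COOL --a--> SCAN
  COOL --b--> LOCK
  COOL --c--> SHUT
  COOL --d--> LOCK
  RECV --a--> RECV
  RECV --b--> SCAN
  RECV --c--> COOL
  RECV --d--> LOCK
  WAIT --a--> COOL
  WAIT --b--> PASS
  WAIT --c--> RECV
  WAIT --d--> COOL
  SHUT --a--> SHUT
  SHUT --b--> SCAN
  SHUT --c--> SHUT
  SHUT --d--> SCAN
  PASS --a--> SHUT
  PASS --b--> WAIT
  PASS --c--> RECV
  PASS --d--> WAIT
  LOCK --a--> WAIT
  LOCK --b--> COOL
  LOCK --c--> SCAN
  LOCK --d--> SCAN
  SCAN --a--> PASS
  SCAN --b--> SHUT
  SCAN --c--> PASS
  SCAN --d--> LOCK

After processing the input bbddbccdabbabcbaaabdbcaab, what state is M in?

Trace: COOL -b-> LOCK -b-> COOL -d-> LOCK -d-> SCAN -b-> SHUT -c-> SHUT -c-> SHUT -d-> SCAN -a-> PASS -b-> WAIT -b-> PASS -a-> SHUT -b-> SCAN -c-> PASS -b-> WAIT -a-> COOL -a-> SCAN -a-> PASS -b-> WAIT -d-> COOL -b-> LOCK -c-> SCAN -a-> PASS -a-> SHUT -b-> SCAN

SCAN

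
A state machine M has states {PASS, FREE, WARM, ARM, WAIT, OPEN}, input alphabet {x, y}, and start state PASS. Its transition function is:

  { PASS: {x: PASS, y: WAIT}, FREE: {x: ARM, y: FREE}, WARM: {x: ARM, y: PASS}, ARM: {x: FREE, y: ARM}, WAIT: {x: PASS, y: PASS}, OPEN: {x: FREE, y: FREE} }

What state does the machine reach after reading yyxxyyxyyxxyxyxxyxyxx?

Trace: PASS -y-> WAIT -y-> PASS -x-> PASS -x-> PASS -y-> WAIT -y-> PASS -x-> PASS -y-> WAIT -y-> PASS -x-> PASS -x-> PASS -y-> WAIT -x-> PASS -y-> WAIT -x-> PASS -x-> PASS -y-> WAIT -x-> PASS -y-> WAIT -x-> PASS -x-> PASS

PASS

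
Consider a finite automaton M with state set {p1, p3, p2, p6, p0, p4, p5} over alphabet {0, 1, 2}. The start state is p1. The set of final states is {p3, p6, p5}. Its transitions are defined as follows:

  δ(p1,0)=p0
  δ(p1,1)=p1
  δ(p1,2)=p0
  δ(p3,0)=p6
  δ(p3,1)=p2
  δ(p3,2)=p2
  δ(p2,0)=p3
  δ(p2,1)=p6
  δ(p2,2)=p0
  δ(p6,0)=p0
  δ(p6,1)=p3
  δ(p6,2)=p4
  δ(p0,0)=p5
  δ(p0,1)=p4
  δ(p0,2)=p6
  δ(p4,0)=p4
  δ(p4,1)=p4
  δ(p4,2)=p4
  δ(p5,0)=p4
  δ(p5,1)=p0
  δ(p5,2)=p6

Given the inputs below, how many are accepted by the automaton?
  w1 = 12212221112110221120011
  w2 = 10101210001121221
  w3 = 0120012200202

0

w1: p1 → p1 → p0 → p6 → p3 → p2 → p0 → p6 → p3 → p2 → p6 → p4 → p4 → p4 → p4 → p4 → p4 → p4 → p4 → p4 → p4 → p4 → p4 → p4  → end p4, rejected
w2: p1 → p1 → p0 → p4 → p4 → p4 → p4 → p4 → p4 → p4 → p4 → p4 → p4 → p4 → p4 → p4 → p4 → p4  → end p4, rejected
w3: p1 → p0 → p4 → p4 → p4 → p4 → p4 → p4 → p4 → p4 → p4 → p4 → p4 → p4  → end p4, rejected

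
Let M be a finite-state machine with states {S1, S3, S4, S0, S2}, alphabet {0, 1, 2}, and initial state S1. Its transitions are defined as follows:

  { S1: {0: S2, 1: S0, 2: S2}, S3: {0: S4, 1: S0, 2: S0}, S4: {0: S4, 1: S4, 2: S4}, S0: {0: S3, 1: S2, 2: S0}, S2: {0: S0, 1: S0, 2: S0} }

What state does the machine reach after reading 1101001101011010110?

Trace: S1 -1-> S0 -1-> S2 -0-> S0 -1-> S2 -0-> S0 -0-> S3 -1-> S0 -1-> S2 -0-> S0 -1-> S2 -0-> S0 -1-> S2 -1-> S0 -0-> S3 -1-> S0 -0-> S3 -1-> S0 -1-> S2 -0-> S0

S0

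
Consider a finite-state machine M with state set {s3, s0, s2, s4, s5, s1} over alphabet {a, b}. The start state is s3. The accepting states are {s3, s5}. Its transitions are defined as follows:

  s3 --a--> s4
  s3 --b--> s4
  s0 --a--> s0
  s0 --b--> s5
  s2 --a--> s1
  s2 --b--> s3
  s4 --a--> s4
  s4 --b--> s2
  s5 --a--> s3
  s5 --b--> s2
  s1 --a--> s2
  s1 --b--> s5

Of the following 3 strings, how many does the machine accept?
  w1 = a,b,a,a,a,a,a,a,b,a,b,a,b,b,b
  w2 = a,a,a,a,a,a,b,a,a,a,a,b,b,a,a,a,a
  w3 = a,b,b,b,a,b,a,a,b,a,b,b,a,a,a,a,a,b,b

w1:
  start at s3
  read 'a': s3 → s4
  read 'b': s4 → s2
  read 'a': s2 → s1
  read 'a': s1 → s2
  read 'a': s2 → s1
  read 'a': s1 → s2
  read 'a': s2 → s1
  read 'a': s1 → s2
  read 'b': s2 → s3
  read 'a': s3 → s4
  read 'b': s4 → s2
  read 'a': s2 → s1
  read 'b': s1 → s5
  read 'b': s5 → s2
  read 'b': s2 → s3
  end s3, accepted
w2:
  start at s3
  read 'a': s3 → s4
  read 'a': s4 → s4
  read 'a': s4 → s4
  read 'a': s4 → s4
  read 'a': s4 → s4
  read 'a': s4 → s4
  read 'b': s4 → s2
  read 'a': s2 → s1
  read 'a': s1 → s2
  read 'a': s2 → s1
  read 'a': s1 → s2
  read 'b': s2 → s3
  read 'b': s3 → s4
  read 'a': s4 → s4
  read 'a': s4 → s4
  read 'a': s4 → s4
  read 'a': s4 → s4
  end s4, rejected
w3:
  start at s3
  read 'a': s3 → s4
  read 'b': s4 → s2
  read 'b': s2 → s3
  read 'b': s3 → s4
  read 'a': s4 → s4
  read 'b': s4 → s2
  read 'a': s2 → s1
  read 'a': s1 → s2
  read 'b': s2 → s3
  read 'a': s3 → s4
  read 'b': s4 → s2
  read 'b': s2 → s3
  read 'a': s3 → s4
  read 'a': s4 → s4
  read 'a': s4 → s4
  read 'a': s4 → s4
  read 'a': s4 → s4
  read 'b': s4 → s2
  read 'b': s2 → s3
  end s3, accepted

2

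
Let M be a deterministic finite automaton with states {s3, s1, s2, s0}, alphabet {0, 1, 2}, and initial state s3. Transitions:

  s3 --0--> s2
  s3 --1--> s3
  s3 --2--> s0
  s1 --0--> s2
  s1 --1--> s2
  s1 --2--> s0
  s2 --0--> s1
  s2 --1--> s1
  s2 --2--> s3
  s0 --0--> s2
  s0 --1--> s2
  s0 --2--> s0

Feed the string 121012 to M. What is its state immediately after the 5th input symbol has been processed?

s2

start at s3
read '1': s3 → s3
read '2': s3 → s0
read '1': s0 → s2
read '0': s2 → s1
read '1': s1 → s2
After 5 symbols: s2.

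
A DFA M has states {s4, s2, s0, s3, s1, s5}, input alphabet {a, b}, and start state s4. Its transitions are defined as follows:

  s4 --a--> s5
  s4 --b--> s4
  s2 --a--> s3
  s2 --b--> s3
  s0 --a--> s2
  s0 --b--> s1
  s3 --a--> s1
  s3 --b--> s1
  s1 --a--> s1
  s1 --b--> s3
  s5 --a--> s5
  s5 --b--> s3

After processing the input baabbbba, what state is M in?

s1

s4 → s4 → s5 → s5 → s3 → s1 → s3 → s1 → s1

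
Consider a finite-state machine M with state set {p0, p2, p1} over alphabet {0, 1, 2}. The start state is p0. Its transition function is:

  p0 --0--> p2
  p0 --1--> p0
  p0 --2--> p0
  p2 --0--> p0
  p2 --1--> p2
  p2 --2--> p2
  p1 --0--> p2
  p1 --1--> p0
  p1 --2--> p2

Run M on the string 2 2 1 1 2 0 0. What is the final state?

start at p0
read '2': p0 → p0
read '2': p0 → p0
read '1': p0 → p0
read '1': p0 → p0
read '2': p0 → p0
read '0': p0 → p2
read '0': p2 → p0

p0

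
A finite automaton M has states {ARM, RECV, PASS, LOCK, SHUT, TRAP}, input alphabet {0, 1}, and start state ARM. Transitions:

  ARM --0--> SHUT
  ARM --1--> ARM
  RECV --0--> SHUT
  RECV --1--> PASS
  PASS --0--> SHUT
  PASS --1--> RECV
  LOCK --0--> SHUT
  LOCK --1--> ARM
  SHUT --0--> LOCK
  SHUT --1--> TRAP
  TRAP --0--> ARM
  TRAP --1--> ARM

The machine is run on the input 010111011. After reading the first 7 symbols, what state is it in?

SHUT

start at ARM
read '0': ARM → SHUT
read '1': SHUT → TRAP
read '0': TRAP → ARM
read '1': ARM → ARM
read '1': ARM → ARM
read '1': ARM → ARM
read '0': ARM → SHUT
After 7 symbols: SHUT.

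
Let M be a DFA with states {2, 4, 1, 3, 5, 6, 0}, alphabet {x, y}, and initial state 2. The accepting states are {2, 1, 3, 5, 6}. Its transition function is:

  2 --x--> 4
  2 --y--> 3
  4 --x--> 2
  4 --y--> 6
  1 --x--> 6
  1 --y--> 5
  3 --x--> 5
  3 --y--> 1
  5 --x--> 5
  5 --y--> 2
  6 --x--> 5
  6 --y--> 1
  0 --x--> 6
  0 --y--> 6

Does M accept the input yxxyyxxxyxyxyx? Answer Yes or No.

Trace: 2 -y-> 3 -x-> 5 -x-> 5 -y-> 2 -y-> 3 -x-> 5 -x-> 5 -x-> 5 -y-> 2 -x-> 4 -y-> 6 -x-> 5 -y-> 2 -x-> 4
End state 4 is not accepting.

No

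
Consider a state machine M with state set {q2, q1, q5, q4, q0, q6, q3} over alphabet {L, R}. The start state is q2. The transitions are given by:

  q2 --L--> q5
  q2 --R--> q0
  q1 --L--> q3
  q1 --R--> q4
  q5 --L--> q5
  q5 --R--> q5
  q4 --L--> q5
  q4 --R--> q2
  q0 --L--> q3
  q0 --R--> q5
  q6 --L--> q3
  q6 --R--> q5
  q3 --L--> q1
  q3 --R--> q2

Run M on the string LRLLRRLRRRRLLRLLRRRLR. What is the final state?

Trace: q2 -L-> q5 -R-> q5 -L-> q5 -L-> q5 -R-> q5 -R-> q5 -L-> q5 -R-> q5 -R-> q5 -R-> q5 -R-> q5 -L-> q5 -L-> q5 -R-> q5 -L-> q5 -L-> q5 -R-> q5 -R-> q5 -R-> q5 -L-> q5 -R-> q5

q5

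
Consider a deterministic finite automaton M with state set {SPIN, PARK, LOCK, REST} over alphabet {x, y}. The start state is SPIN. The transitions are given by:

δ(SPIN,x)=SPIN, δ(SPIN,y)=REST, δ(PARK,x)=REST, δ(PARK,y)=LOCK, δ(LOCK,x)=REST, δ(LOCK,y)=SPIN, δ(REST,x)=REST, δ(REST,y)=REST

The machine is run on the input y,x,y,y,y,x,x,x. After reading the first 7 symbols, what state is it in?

REST

Trace: SPIN -y-> REST -x-> REST -y-> REST -y-> REST -y-> REST -x-> REST -x-> REST
After 7 symbols: REST.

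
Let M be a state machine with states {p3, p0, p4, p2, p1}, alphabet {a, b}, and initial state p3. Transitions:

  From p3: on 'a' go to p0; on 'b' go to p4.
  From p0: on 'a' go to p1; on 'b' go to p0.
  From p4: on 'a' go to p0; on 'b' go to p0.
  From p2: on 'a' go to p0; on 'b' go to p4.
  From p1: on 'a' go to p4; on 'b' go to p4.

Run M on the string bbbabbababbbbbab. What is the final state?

p3 → p4 → p0 → p0 → p1 → p4 → p0 → p1 → p4 → p0 → p0 → p0 → p0 → p0 → p0 → p1 → p4

p4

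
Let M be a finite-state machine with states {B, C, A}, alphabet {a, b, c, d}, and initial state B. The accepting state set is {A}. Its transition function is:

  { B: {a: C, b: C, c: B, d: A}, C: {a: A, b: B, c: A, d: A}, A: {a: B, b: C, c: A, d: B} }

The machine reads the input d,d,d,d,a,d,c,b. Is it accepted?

B → A → B → A → B → C → A → A → C
End state C is not accepting.

No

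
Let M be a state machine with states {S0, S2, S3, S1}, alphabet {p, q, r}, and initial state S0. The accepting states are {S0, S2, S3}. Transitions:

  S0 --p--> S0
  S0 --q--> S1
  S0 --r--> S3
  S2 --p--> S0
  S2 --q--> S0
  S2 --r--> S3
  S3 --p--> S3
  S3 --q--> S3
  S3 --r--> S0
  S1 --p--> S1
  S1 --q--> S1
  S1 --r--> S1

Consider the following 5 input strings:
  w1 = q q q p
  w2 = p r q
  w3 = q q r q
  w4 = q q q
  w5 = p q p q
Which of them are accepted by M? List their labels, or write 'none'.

w2

w1: S0 → S1 → S1 → S1 → S1  → end S1, rejected
w2: S0 → S0 → S3 → S3  → end S3, accepted
w3: S0 → S1 → S1 → S1 → S1  → end S1, rejected
w4: S0 → S1 → S1 → S1  → end S1, rejected
w5: S0 → S0 → S1 → S1 → S1  → end S1, rejected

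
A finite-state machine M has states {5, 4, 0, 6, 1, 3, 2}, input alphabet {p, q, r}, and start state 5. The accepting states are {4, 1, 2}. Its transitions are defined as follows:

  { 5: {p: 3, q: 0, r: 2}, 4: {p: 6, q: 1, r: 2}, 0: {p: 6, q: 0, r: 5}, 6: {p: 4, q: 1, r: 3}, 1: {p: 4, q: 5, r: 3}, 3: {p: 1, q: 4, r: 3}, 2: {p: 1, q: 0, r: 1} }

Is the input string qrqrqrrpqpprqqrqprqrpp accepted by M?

Yes

Trace: 5 -q-> 0 -r-> 5 -q-> 0 -r-> 5 -q-> 0 -r-> 5 -r-> 2 -p-> 1 -q-> 5 -p-> 3 -p-> 1 -r-> 3 -q-> 4 -q-> 1 -r-> 3 -q-> 4 -p-> 6 -r-> 3 -q-> 4 -r-> 2 -p-> 1 -p-> 4
End state 4 is accepting.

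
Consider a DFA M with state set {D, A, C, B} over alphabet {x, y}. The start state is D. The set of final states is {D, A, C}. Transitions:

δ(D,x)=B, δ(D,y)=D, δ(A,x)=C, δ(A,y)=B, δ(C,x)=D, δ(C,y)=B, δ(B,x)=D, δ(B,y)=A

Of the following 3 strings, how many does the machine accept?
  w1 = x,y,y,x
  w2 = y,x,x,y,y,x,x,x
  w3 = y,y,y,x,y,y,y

2

w1: Trace: D -x-> B -y-> A -y-> B -x-> D  → end D, accepted
w2: Trace: D -y-> D -x-> B -x-> D -y-> D -y-> D -x-> B -x-> D -x-> B  → end B, rejected
w3: Trace: D -y-> D -y-> D -y-> D -x-> B -y-> A -y-> B -y-> A  → end A, accepted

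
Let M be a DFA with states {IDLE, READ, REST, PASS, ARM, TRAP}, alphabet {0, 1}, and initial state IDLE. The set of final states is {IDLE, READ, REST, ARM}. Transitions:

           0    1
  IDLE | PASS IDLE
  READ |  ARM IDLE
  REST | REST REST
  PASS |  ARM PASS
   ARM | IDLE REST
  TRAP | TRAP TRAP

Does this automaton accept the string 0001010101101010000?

start at IDLE
read '0': IDLE → PASS
read '0': PASS → ARM
read '0': ARM → IDLE
read '1': IDLE → IDLE
read '0': IDLE → PASS
read '1': PASS → PASS
read '0': PASS → ARM
read '1': ARM → REST
read '0': REST → REST
read '1': REST → REST
read '1': REST → REST
read '0': REST → REST
read '1': REST → REST
read '0': REST → REST
read '1': REST → REST
read '0': REST → REST
read '0': REST → REST
read '0': REST → REST
read '0': REST → REST
End state REST is accepting.

Yes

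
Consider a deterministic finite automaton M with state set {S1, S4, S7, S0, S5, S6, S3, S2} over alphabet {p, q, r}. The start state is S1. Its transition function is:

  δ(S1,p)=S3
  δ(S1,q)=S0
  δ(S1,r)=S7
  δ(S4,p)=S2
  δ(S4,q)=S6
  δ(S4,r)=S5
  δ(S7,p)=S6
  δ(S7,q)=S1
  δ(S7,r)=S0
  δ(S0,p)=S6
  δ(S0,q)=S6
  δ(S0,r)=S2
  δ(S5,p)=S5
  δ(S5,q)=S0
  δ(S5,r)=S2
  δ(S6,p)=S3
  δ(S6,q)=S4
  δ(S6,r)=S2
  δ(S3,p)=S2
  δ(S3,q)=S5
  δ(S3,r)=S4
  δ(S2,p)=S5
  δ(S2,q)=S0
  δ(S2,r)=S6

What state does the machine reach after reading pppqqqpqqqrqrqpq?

S4

S1 → S3 → S2 → S5 → S0 → S6 → S4 → S2 → S0 → S6 → S4 → S5 → S0 → S2 → S0 → S6 → S4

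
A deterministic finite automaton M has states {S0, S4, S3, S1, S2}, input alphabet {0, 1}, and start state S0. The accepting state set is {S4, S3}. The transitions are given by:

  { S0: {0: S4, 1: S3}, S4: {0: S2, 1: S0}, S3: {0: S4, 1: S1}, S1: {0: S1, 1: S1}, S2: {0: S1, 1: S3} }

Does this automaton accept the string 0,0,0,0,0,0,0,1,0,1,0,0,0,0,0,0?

No

Trace: S0 -0-> S4 -0-> S2 -0-> S1 -0-> S1 -0-> S1 -0-> S1 -0-> S1 -1-> S1 -0-> S1 -1-> S1 -0-> S1 -0-> S1 -0-> S1 -0-> S1 -0-> S1 -0-> S1
End state S1 is not accepting.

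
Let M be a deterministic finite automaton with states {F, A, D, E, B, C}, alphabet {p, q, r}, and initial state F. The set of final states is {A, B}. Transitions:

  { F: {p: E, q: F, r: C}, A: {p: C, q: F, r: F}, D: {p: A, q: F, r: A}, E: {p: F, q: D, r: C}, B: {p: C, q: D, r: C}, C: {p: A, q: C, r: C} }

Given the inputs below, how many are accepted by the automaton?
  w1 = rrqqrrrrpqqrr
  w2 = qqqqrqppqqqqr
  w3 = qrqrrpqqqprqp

w1:
  start at F
  read 'r': F → C
  read 'r': C → C
  read 'q': C → C
  read 'q': C → C
  read 'r': C → C
  read 'r': C → C
  read 'r': C → C
  read 'r': C → C
  read 'p': C → A
  read 'q': A → F
  read 'q': F → F
  read 'r': F → C
  read 'r': C → C
  end C, rejected
w2:
  start at F
  read 'q': F → F
  read 'q': F → F
  read 'q': F → F
  read 'q': F → F
  read 'r': F → C
  read 'q': C → C
  read 'p': C → A
  read 'p': A → C
  read 'q': C → C
  read 'q': C → C
  read 'q': C → C
  read 'q': C → C
  read 'r': C → C
  end C, rejected
w3:
  start at F
  read 'q': F → F
  read 'r': F → C
  read 'q': C → C
  read 'r': C → C
  read 'r': C → C
  read 'p': C → A
  read 'q': A → F
  read 'q': F → F
  read 'q': F → F
  read 'p': F → E
  read 'r': E → C
  read 'q': C → C
  read 'p': C → A
  end A, accepted

1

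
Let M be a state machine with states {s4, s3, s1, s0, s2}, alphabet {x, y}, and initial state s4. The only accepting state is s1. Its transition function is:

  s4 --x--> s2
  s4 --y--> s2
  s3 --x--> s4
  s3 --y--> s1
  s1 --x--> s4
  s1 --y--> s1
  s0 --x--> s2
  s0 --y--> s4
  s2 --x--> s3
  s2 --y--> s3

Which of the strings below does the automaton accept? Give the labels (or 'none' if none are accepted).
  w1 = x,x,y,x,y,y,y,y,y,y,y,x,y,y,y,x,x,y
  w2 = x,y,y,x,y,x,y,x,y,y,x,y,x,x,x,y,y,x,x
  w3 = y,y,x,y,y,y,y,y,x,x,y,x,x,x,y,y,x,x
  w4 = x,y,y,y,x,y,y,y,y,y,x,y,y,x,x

w1: s4 → s2 → s3 → s1 → s4 → s2 → s3 → s1 → s1 → s1 → s1 → s1 → s4 → s2 → s3 → s1 → s4 → s2 → s3  → end s3, rejected
w2: s4 → s2 → s3 → s1 → s4 → s2 → s3 → s1 → s4 → s2 → s3 → s4 → s2 → s3 → s4 → s2 → s3 → s1 → s4 → s2  → end s2, rejected
w3: s4 → s2 → s3 → s4 → s2 → s3 → s1 → s1 → s1 → s4 → s2 → s3 → s4 → s2 → s3 → s1 → s1 → s4 → s2  → end s2, rejected
w4: s4 → s2 → s3 → s1 → s1 → s4 → s2 → s3 → s1 → s1 → s1 → s4 → s2 → s3 → s4 → s2  → end s2, rejected

none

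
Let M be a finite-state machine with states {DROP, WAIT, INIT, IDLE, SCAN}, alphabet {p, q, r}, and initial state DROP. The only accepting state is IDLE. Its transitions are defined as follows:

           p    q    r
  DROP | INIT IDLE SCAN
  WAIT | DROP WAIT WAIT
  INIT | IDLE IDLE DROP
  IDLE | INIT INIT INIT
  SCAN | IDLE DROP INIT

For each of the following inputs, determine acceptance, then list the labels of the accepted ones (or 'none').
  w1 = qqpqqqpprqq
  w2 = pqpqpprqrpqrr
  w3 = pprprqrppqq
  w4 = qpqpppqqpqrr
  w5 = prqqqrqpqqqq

none

w1:
  start at DROP
  read 'q': DROP → IDLE
  read 'q': IDLE → INIT
  read 'p': INIT → IDLE
  read 'q': IDLE → INIT
  read 'q': INIT → IDLE
  read 'q': IDLE → INIT
  read 'p': INIT → IDLE
  read 'p': IDLE → INIT
  read 'r': INIT → DROP
  read 'q': DROP → IDLE
  read 'q': IDLE → INIT
  end INIT, rejected
w2:
  start at DROP
  read 'p': DROP → INIT
  read 'q': INIT → IDLE
  read 'p': IDLE → INIT
  read 'q': INIT → IDLE
  read 'p': IDLE → INIT
  read 'p': INIT → IDLE
  read 'r': IDLE → INIT
  read 'q': INIT → IDLE
  read 'r': IDLE → INIT
  read 'p': INIT → IDLE
  read 'q': IDLE → INIT
  read 'r': INIT → DROP
  read 'r': DROP → SCAN
  end SCAN, rejected
w3:
  start at DROP
  read 'p': DROP → INIT
  read 'p': INIT → IDLE
  read 'r': IDLE → INIT
  read 'p': INIT → IDLE
  read 'r': IDLE → INIT
  read 'q': INIT → IDLE
  read 'r': IDLE → INIT
  read 'p': INIT → IDLE
  read 'p': IDLE → INIT
  read 'q': INIT → IDLE
  read 'q': IDLE → INIT
  end INIT, rejected
w4:
  start at DROP
  read 'q': DROP → IDLE
  read 'p': IDLE → INIT
  read 'q': INIT → IDLE
  read 'p': IDLE → INIT
  read 'p': INIT → IDLE
  read 'p': IDLE → INIT
  read 'q': INIT → IDLE
  read 'q': IDLE → INIT
  read 'p': INIT → IDLE
  read 'q': IDLE → INIT
  read 'r': INIT → DROP
  read 'r': DROP → SCAN
  end SCAN, rejected
w5:
  start at DROP
  read 'p': DROP → INIT
  read 'r': INIT → DROP
  read 'q': DROP → IDLE
  read 'q': IDLE → INIT
  read 'q': INIT → IDLE
  read 'r': IDLE → INIT
  read 'q': INIT → IDLE
  read 'p': IDLE → INIT
  read 'q': INIT → IDLE
  read 'q': IDLE → INIT
  read 'q': INIT → IDLE
  read 'q': IDLE → INIT
  end INIT, rejected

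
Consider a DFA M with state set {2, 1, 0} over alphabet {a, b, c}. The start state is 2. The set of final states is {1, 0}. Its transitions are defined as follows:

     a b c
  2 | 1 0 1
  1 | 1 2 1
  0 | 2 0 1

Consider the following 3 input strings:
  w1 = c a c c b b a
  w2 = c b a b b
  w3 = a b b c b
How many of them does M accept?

w1: 2 → 1 → 1 → 1 → 1 → 2 → 0 → 2  → end 2, rejected
w2: 2 → 1 → 2 → 1 → 2 → 0  → end 0, accepted
w3: 2 → 1 → 2 → 0 → 1 → 2  → end 2, rejected

1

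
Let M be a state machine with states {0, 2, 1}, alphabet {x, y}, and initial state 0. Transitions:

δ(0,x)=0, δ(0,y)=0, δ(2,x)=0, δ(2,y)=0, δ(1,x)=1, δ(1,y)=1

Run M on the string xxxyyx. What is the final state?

0

start at 0
read 'x': 0 → 0
read 'x': 0 → 0
read 'x': 0 → 0
read 'y': 0 → 0
read 'y': 0 → 0
read 'x': 0 → 0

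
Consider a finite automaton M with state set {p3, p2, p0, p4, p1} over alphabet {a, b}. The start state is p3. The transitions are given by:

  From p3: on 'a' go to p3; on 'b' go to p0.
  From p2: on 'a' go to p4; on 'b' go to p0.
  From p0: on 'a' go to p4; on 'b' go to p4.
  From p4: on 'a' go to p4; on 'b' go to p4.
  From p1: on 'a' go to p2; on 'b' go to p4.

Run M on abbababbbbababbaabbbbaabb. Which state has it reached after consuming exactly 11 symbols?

p3 → p3 → p0 → p4 → p4 → p4 → p4 → p4 → p4 → p4 → p4 → p4
After 11 symbols: p4.

p4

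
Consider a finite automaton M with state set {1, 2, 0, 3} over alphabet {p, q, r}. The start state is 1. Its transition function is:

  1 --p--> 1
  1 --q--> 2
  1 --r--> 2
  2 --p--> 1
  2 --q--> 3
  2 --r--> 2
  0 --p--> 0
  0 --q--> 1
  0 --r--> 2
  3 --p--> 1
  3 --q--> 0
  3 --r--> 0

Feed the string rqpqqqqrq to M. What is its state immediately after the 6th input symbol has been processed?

1 → 2 → 3 → 1 → 2 → 3 → 0
After 6 symbols: 0.

0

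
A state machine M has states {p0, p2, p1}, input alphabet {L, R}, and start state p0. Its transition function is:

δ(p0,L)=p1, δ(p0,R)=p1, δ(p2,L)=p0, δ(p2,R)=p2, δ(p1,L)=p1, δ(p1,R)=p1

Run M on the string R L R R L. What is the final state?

Trace: p0 -R-> p1 -L-> p1 -R-> p1 -R-> p1 -L-> p1

p1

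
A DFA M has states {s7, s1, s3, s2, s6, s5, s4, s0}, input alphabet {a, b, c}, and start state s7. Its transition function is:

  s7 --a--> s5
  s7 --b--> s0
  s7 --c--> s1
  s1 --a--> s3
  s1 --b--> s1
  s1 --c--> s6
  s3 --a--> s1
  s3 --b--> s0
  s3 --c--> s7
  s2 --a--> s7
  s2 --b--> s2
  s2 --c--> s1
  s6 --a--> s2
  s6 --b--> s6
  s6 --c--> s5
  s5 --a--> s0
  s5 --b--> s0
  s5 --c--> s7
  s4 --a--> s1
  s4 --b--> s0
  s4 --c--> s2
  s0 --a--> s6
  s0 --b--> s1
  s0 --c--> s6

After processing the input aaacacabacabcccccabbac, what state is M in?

s7 → s5 → s0 → s6 → s5 → s0 → s6 → s2 → s2 → s7 → s1 → s3 → s0 → s6 → s5 → s7 → s1 → s6 → s2 → s2 → s2 → s7 → s1

s1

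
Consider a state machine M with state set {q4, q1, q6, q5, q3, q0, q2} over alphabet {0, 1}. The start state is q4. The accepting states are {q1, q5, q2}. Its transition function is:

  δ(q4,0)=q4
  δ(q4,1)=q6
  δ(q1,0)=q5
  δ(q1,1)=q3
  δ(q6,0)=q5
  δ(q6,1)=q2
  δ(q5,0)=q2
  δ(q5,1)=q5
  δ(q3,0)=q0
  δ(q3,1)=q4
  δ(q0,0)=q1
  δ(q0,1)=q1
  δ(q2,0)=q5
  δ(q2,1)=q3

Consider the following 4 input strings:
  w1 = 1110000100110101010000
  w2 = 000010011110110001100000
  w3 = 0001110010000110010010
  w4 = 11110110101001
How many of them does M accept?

w1: Trace: q4 -1-> q6 -1-> q2 -1-> q3 -0-> q0 -0-> q1 -0-> q5 -0-> q2 -1-> q3 -0-> q0 -0-> q1 -1-> q3 -1-> q4 -0-> q4 -1-> q6 -0-> q5 -1-> q5 -0-> q2 -1-> q3 -0-> q0 -0-> q1 -0-> q5 -0-> q2  → end q2, accepted
w2: Trace: q4 -0-> q4 -0-> q4 -0-> q4 -0-> q4 -1-> q6 -0-> q5 -0-> q2 -1-> q3 -1-> q4 -1-> q6 -1-> q2 -0-> q5 -1-> q5 -1-> q5 -0-> q2 -0-> q5 -0-> q2 -1-> q3 -1-> q4 -0-> q4 -0-> q4 -0-> q4 -0-> q4 -0-> q4  → end q4, rejected
w3: Trace: q4 -0-> q4 -0-> q4 -0-> q4 -1-> q6 -1-> q2 -1-> q3 -0-> q0 -0-> q1 -1-> q3 -0-> q0 -0-> q1 -0-> q5 -0-> q2 -1-> q3 -1-> q4 -0-> q4 -0-> q4 -1-> q6 -0-> q5 -0-> q2 -1-> q3 -0-> q0  → end q0, rejected
w4: Trace: q4 -1-> q6 -1-> q2 -1-> q3 -1-> q4 -0-> q4 -1-> q6 -1-> q2 -0-> q5 -1-> q5 -0-> q2 -1-> q3 -0-> q0 -0-> q1 -1-> q3  → end q3, rejected

1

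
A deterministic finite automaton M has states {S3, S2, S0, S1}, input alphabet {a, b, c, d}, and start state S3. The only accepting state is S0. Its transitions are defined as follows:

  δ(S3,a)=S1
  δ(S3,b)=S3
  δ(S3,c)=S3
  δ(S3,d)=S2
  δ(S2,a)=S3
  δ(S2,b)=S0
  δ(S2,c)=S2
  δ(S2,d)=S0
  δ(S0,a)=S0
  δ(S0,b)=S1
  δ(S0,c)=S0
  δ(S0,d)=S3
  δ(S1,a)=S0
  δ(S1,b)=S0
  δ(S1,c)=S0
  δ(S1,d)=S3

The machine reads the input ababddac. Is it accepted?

No

Trace: S3 -a-> S1 -b-> S0 -a-> S0 -b-> S1 -d-> S3 -d-> S2 -a-> S3 -c-> S3
End state S3 is not accepting.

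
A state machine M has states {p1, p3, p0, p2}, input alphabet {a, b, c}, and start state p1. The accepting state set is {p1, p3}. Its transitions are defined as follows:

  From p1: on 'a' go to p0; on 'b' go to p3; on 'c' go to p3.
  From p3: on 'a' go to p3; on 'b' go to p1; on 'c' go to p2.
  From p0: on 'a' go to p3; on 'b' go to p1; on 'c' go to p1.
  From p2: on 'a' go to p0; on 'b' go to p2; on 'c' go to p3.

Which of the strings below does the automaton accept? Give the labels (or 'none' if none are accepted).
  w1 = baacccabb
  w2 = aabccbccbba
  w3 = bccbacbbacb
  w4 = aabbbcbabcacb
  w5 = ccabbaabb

w1, w3, w5

w1: Trace: p1 -b-> p3 -a-> p3 -a-> p3 -c-> p2 -c-> p3 -c-> p2 -a-> p0 -b-> p1 -b-> p3  → end p3, accepted
w2: Trace: p1 -a-> p0 -a-> p3 -b-> p1 -c-> p3 -c-> p2 -b-> p2 -c-> p3 -c-> p2 -b-> p2 -b-> p2 -a-> p0  → end p0, rejected
w3: Trace: p1 -b-> p3 -c-> p2 -c-> p3 -b-> p1 -a-> p0 -c-> p1 -b-> p3 -b-> p1 -a-> p0 -c-> p1 -b-> p3  → end p3, accepted
w4: Trace: p1 -a-> p0 -a-> p3 -b-> p1 -b-> p3 -b-> p1 -c-> p3 -b-> p1 -a-> p0 -b-> p1 -c-> p3 -a-> p3 -c-> p2 -b-> p2  → end p2, rejected
w5: Trace: p1 -c-> p3 -c-> p2 -a-> p0 -b-> p1 -b-> p3 -a-> p3 -a-> p3 -b-> p1 -b-> p3  → end p3, accepted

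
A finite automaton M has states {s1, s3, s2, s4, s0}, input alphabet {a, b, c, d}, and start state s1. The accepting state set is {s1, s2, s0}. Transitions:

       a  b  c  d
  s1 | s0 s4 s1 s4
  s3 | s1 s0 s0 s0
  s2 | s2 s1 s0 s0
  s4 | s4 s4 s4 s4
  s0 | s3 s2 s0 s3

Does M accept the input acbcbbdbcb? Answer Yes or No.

No

start at s1
read 'a': s1 → s0
read 'c': s0 → s0
read 'b': s0 → s2
read 'c': s2 → s0
read 'b': s0 → s2
read 'b': s2 → s1
read 'd': s1 → s4
read 'b': s4 → s4
read 'c': s4 → s4
read 'b': s4 → s4
End state s4 is not accepting.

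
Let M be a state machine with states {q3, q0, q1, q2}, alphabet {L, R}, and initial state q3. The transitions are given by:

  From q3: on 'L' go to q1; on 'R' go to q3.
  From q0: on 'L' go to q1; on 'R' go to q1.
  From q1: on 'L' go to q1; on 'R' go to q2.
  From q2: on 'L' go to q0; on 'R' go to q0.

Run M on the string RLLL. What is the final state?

q3 → q3 → q1 → q1 → q1

q1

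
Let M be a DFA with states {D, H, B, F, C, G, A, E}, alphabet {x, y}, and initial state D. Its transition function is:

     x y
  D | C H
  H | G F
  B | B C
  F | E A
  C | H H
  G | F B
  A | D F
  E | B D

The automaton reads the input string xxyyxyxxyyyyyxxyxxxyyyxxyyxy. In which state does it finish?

B

Trace: D -x-> C -x-> H -y-> F -y-> A -x-> D -y-> H -x-> G -x-> F -y-> A -y-> F -y-> A -y-> F -y-> A -x-> D -x-> C -y-> H -x-> G -x-> F -x-> E -y-> D -y-> H -y-> F -x-> E -x-> B -y-> C -y-> H -x-> G -y-> B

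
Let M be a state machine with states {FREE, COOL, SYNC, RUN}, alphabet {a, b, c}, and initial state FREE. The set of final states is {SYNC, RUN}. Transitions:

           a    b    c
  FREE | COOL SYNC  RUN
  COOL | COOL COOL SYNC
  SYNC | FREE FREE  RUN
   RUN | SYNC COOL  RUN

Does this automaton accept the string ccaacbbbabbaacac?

Yes

Trace: FREE -c-> RUN -c-> RUN -a-> SYNC -a-> FREE -c-> RUN -b-> COOL -b-> COOL -b-> COOL -a-> COOL -b-> COOL -b-> COOL -a-> COOL -a-> COOL -c-> SYNC -a-> FREE -c-> RUN
End state RUN is accepting.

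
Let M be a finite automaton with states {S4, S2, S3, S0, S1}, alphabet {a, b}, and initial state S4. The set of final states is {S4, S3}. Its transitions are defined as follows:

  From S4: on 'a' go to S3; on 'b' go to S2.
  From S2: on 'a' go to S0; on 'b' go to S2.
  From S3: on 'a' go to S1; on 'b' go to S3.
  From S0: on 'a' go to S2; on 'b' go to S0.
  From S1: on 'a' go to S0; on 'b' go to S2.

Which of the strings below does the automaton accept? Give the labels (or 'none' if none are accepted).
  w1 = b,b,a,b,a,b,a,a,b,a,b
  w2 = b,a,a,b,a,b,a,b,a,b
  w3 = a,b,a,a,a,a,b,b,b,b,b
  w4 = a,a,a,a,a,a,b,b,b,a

w1: Trace: S4 -b-> S2 -b-> S2 -a-> S0 -b-> S0 -a-> S2 -b-> S2 -a-> S0 -a-> S2 -b-> S2 -a-> S0 -b-> S0  → end S0, rejected
w2: Trace: S4 -b-> S2 -a-> S0 -a-> S2 -b-> S2 -a-> S0 -b-> S0 -a-> S2 -b-> S2 -a-> S0 -b-> S0  → end S0, rejected
w3: Trace: S4 -a-> S3 -b-> S3 -a-> S1 -a-> S0 -a-> S2 -a-> S0 -b-> S0 -b-> S0 -b-> S0 -b-> S0 -b-> S0  → end S0, rejected
w4: Trace: S4 -a-> S3 -a-> S1 -a-> S0 -a-> S2 -a-> S0 -a-> S2 -b-> S2 -b-> S2 -b-> S2 -a-> S0  → end S0, rejected

none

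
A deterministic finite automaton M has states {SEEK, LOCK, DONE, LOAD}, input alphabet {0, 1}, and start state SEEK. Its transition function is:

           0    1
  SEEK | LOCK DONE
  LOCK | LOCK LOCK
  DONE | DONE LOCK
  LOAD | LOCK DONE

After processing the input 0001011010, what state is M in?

LOCK

SEEK → LOCK → LOCK → LOCK → LOCK → LOCK → LOCK → LOCK → LOCK → LOCK → LOCK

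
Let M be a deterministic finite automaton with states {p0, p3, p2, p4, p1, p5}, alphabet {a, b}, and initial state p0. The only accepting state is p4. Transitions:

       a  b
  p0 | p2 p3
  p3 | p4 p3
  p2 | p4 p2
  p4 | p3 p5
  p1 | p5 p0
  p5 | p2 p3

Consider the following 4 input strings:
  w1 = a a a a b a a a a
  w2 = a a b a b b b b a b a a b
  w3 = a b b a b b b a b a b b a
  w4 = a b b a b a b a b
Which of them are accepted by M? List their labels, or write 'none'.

w1, w3

w1: p0 → p2 → p4 → p3 → p4 → p5 → p2 → p4 → p3 → p4  → end p4, accepted
w2: p0 → p2 → p4 → p5 → p2 → p2 → p2 → p2 → p2 → p4 → p5 → p2 → p4 → p5  → end p5, rejected
w3: p0 → p2 → p2 → p2 → p4 → p5 → p3 → p3 → p4 → p5 → p2 → p2 → p2 → p4  → end p4, accepted
w4: p0 → p2 → p2 → p2 → p4 → p5 → p2 → p2 → p4 → p5  → end p5, rejected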